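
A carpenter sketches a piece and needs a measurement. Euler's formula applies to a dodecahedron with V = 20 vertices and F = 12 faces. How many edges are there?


Polyhedron: dodecahedron
Euler's formula for convex polyhedra: V - E + F = 2
Given: V = 20 vertices and F = 12 faces
Solve for E:
E = V + F - 2 = 20 + 12 - 2 = 30
30 edges


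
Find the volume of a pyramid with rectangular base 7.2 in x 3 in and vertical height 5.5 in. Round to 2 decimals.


Shape: rectangular pyramid
Base: 7.2 in x 3 in, Height h = 5.5 in
Formula: V = (1/3) * base_area * h
base_area = 7.2 * 3 = 21.6
base_area * h = 21.6 * 5.5 = 118.8
V = 118.8 / 3
V = 39.6
39.6 in^3


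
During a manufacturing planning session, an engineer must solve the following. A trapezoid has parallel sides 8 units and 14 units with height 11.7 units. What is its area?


Shape: trapezoid
Parallel sides a = 8 units, b = 14 units; Height h = 11.7 units
Formula: A = (a + b) * h / 2
a + b = 8 + 14 = 22
A = 22 * 11.7 / 2
A = 257.4 / 2
A = 128.7
128.7 units^2


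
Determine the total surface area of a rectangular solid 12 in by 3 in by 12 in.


Shape: rectangular prism
l = 12 in, w = 3 in, h = 12 in
Formula: SA = 2(lw + lh + wh)
lw = 36, lh = 144, wh = 36
lw + lh + wh = 216
SA = 2 * 216
SA = 432
432 in^2


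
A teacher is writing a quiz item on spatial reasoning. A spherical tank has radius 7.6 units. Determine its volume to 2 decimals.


Shape: sphere
Radius r = 7.6 units
Formula: V = (4/3) * pi * r^3
r^3 = 438.976
(4/3) * 438.976 = 585.301333
V = 585.301333 * pi
V = 1838.78
1838.78 units^3


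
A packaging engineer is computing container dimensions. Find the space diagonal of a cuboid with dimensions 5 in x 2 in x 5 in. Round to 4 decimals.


Shape: rectangular box (space diagonal)
l = 5 in, w = 2 in, h = 5 in
Visualize: the diagonal of the base, then a right triangle with that diagonal and the height.
Formula: d = sqrt(l^2 + w^2 + h^2)
l^2 + w^2 + h^2 = 25 + 4 + 25 = 54
d = sqrt(54)
d = 7.3485
7.3485 in


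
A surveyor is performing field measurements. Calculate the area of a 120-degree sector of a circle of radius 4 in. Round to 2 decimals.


Shape: circular sector
Radius r = 4 in, Angle = 120 degrees
Formula: A = (angle/360) * pi * r^2
r^2 = 16
Fraction of circle = 120/360
A = (120/360) * pi * 16
A = 5.333333 * pi
A = 16.76
16.76 in^2


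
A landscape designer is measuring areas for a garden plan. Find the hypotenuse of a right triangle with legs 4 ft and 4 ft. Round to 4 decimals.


Shape: right triangle
Legs a = 4 ft, b = 4 ft
Formula: c = sqrt(a^2 + b^2)
a^2 = 16, b^2 = 16
a^2 + b^2 = 32
c = sqrt(32)
c = 5.6569
5.6569 ft


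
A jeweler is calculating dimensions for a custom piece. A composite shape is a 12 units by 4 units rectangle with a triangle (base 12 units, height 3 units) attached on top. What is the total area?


Composite shape: rectangle + triangle
Rectangle area = 12 * 4 = 48
Triangle area = 0.5 * 12 * 3 = 18
Total = 48 + 18
Total = 66
66 units^2


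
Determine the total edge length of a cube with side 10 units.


Shape: cube
Side s = 10 units
A cube has 12 edges, all equal.
Formula: total edge length = 12 * s
Total = 12 * 10
Total = 120
120 units


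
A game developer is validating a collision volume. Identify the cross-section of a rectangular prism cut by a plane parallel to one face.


Solid: rectangular prism
Cutting plane: parallel to one face
Visualize the intersection of the plane with the solid's surface.
The boundary of the cut region is a rectangle.
rectangle


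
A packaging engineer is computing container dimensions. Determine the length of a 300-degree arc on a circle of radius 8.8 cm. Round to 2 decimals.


Shape: circular arc
Radius r = 8.8 cm, Angle = 300 degrees
Formula: L = (angle/360) * 2 * pi * r
2 * pi * r = 17.6 * pi
L = (300/360) * 17.6 * pi
L = 14.666667 * pi
L = 46.08
46.08 cm


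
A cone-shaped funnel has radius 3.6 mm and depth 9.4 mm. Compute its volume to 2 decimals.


Shape: cone
Radius r = 3.6 mm, Height h = 9.4 mm
Formula: V = (1/3) * pi * r^2 * h
r^2 = 12.96
pi * r^2 * h = pi * 12.96 * 9.4 = 121.824 * pi
V = 121.824 * pi / 3
V = 127.57
127.57 mm^3


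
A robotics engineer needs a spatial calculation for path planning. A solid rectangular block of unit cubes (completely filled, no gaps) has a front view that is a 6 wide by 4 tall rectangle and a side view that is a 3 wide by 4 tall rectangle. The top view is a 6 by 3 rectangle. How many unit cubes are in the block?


Orthographic views of a solid rectangular block:
Front view 6 x 4 -> length = 6, height = 4
Side view 3 x 4 -> width = 3, height = 4 (consistent)
Top view 6 x 3 -> confirms length = 6, width = 3
The block is 6 x 3 x 4.
Total unit cubes = 6 * 3 * 4 = 72
72 unit cubes


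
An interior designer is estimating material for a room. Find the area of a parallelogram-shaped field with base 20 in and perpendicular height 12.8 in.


Shape: parallelogram
Base b = 20 in, Height h = 12.8 in
Formula: A = b * h
A = 20 * 12.8
A = 256
256 in^2


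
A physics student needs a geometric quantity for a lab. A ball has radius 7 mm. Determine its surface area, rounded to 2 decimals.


Shape: sphere
Radius r = 7 mm
Formula: SA = 4 * pi * r^2
r^2 = 49
SA = 4 * pi * 49
SA = 196 * pi
SA = 615.75
615.75 mm^2


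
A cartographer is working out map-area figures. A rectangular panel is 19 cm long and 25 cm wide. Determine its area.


Shape: rectangle
Length l = 19 cm, Width w = 25 cm
Formula: A = l * w
A = 19 * 25
A = 475
475 cm^2


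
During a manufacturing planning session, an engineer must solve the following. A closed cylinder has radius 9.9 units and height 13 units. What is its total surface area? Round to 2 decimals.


Shape: closed cylinder
Radius r = 9.9 units, Height h = 13 units
Formula: SA = 2*pi*r^2 + 2*pi*r*h = 2*pi*r*(r + h)
r + h = 22.9
2 * r * (r + h) = 2 * 9.9 * 22.9 = 453.42
SA = 453.42 * pi
SA = 1424.46
1424.46 units^2


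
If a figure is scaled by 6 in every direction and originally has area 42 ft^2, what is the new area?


Linear scale factor k = 6
Original area = 42 ft^2
Rule: under a linear scaling by k, areas scale by k^2.
k^2 = 6^2 = 36
New area = 42 * 36
New area = 1512
1512 ft^2


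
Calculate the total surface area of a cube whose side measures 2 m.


Shape: cube
Side s = 2 m
A cube has 6 square faces.
Formula: SA = 6 * s^2
s^2 = 4
SA = 6 * 4
SA = 24
24 m^2


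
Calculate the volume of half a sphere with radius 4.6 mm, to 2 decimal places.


Shape: hemisphere (half of a sphere)
Radius r = 4.6 mm
Formula: V = (1/2) * (4/3) * pi * r^3 = (2/3) * pi * r^3
r^3 = 97.336
(2/3) * 97.336 = 64.890667
V = 64.890667 * pi
V = 203.86
203.86 mm^3


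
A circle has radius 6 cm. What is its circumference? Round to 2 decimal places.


Shape: circle
Radius r = 6 cm
Formula: C = 2 * pi * r
C = 2 * pi * 6
C = 12 * pi
C = 37.7
37.7 cm


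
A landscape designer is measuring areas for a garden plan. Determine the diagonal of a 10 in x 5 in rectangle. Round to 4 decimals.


Shape: rectangle (diagonal via Pythagoras)
Sides: 10 in and 5 in
Formula: d = sqrt(l^2 + w^2)
l^2 = 100, w^2 = 25
l^2 + w^2 = 125
d = sqrt(125)
d = 11.1803
11.1803 in


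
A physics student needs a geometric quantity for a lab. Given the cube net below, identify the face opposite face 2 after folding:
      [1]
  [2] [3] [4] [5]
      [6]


Net: cross layout. Take square 3 as the base (bottom).
Fold the four squares in the horizontal row up around 3: 2 -> left, 4 -> right, 5 wraps to the top.
Fold 1 and 6 up from 3: 1 -> back, 6 -> front.
Opposite pairs are therefore: (1, 6), (2, 4), (3, 5).
Face 2 is opposite face 4.
face 4


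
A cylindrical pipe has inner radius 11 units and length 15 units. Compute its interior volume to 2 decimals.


Shape: cylinder
Radius r = 11 units, Height h = 15 units
Formula: V = pi * r^2 * h
r^2 = 121
V = pi * 121 * 15
V = 1815 * pi
V = 5701.99
5701.99 units^3


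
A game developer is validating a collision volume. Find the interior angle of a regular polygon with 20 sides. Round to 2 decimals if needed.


Shape: regular icosagon (20 sides)
Formula: interior angle = (n - 2) * 180 / n
(n - 2) = 18
(n - 2) * 180 = 3240
angle = 3240 / 20
angle = 162
162 degrees


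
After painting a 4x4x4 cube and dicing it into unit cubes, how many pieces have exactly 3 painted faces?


Large cube: 4 x 4 x 4, cut into unit cubes.
Cubes with 3 painted faces are at the corners. A cube always has 8 corners.
Count = 8
8 unit cubes


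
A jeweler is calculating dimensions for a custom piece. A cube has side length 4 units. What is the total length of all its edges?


Shape: cube
Side s = 4 units
A cube has 12 edges, all equal.
Formula: total edge length = 12 * s
Total = 12 * 4
Total = 48
48 units


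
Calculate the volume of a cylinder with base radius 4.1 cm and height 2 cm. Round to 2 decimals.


Shape: cylinder
Radius r = 4.1 cm, Height h = 2 cm
Formula: V = pi * r^2 * h
r^2 = 16.81
V = pi * 16.81 * 2
V = 33.62 * pi
V = 105.62
105.62 cm^3


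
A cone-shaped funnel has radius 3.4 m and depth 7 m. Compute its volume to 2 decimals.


Shape: cone
Radius r = 3.4 m, Height h = 7 m
Formula: V = (1/3) * pi * r^2 * h
r^2 = 11.56
pi * r^2 * h = pi * 11.56 * 7 = 80.92 * pi
V = 80.92 * pi / 3
V = 84.74
84.74 m^3


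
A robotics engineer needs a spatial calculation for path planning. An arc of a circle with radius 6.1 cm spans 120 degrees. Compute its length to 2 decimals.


Shape: circular arc
Radius r = 6.1 cm, Angle = 120 degrees
Formula: L = (angle/360) * 2 * pi * r
2 * pi * r = 12.2 * pi
L = (120/360) * 12.2 * pi
L = 4.066667 * pi
L = 12.78
12.78 cm


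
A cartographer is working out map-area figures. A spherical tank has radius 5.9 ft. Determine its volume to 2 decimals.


Shape: sphere
Radius r = 5.9 ft
Formula: V = (4/3) * pi * r^3
r^3 = 205.379
(4/3) * 205.379 = 273.838667
V = 273.838667 * pi
V = 860.29
860.29 ft^3


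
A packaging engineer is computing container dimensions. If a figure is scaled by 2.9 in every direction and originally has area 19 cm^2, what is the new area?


Linear scale factor k = 2.9
Original area = 19 cm^2
Rule: under a linear scaling by k, areas scale by k^2.
k^2 = 2.9^2 = 8.41
New area = 19 * 8.41
New area = 159.79
159.79 cm^2


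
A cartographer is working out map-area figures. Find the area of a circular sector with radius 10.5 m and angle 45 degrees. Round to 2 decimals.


Shape: circular sector
Radius r = 10.5 m, Angle = 45 degrees
Formula: A = (angle/360) * pi * r^2
r^2 = 110.25
Fraction of circle = 45/360
A = (45/360) * pi * 110.25
A = 13.78125 * pi
A = 43.3
43.3 m^2


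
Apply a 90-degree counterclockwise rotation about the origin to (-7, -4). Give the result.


Transformation: rotation about the origin
Original point: (-7, -4)
Rule for 90 deg counterclockwise: (x, y) -> (-y, x)
Apply: (-7, -4) -> (4, -7)
(4, -7)


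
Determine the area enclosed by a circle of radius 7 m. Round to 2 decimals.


Shape: circle
Radius r = 7 m
Formula: A = pi * r^2
r^2 = 7^2 = 49
A = pi * 49
A = 153.94
153.94 m^2


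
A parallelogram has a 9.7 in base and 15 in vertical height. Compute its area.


Shape: parallelogram
Base b = 9.7 in, Height h = 15 in
Formula: A = b * h
A = 9.7 * 15
A = 145.5
145.5 in^2


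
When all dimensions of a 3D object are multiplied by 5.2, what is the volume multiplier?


Linear scale factor k = 5.2
Rule: under a linear scaling by k, volumes scale by k^3.
k^3 = 5.2 * 5.2 * 5.2
k^3 = 27.04 * 5.2
k^3 = 140.608
Volume scales by a factor of 140.608.
140.608 (dimensionless)


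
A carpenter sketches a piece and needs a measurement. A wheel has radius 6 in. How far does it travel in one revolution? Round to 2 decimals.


Shape: circle
Radius r = 6 in
Formula: C = 2 * pi * r
C = 2 * pi * 6
C = 12 * pi
C = 37.7
37.7 in


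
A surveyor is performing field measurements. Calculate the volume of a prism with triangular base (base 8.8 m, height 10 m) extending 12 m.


Shape: triangular prism
Triangle base = 8.8 m, triangle height = 10 m, prism length L = 12 m
Formula: V = (1/2 * b * h_tri) * L
Cross-section area = 0.5 * 8.8 * 10 = 44
V = 44 * 12
V = 528
528 m^3


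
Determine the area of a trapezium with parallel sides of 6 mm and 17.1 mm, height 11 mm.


Shape: trapezoid
Parallel sides a = 6 mm, b = 17.1 mm; Height h = 11 mm
Formula: A = (a + b) * h / 2
a + b = 6 + 17.1 = 23.1
A = 23.1 * 11 / 2
A = 254.1 / 2
A = 127.05
127.05 mm^2


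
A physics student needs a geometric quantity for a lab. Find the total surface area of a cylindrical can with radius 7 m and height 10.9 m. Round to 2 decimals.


Shape: closed cylinder
Radius r = 7 m, Height h = 10.9 m
Formula: SA = 2*pi*r^2 + 2*pi*r*h = 2*pi*r*(r + h)
r + h = 17.9
2 * r * (r + h) = 2 * 7 * 17.9 = 250.6
SA = 250.6 * pi
SA = 787.28
787.28 m^2


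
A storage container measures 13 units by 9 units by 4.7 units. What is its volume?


Shape: rectangular prism
l = 13 units, w = 9 units, h = 4.7 units
Formula: V = l * w * h
V = 13 * 9 * 4.7
V = 117 * 4.7
V = 549.9
549.9 units^3


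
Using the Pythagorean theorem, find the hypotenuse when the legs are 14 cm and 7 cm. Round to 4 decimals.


Shape: right triangle
Legs a = 14 cm, b = 7 cm
Formula: c = sqrt(a^2 + b^2)
a^2 = 196, b^2 = 49
a^2 + b^2 = 245
c = sqrt(245)
c = 15.6525
15.6525 cm


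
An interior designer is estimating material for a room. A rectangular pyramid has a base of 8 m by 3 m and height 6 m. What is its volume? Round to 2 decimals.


Shape: rectangular pyramid
Base: 8 m x 3 m, Height h = 6 m
Formula: V = (1/3) * base_area * h
base_area = 8 * 3 = 24
base_area * h = 24 * 6 = 144
V = 144 / 3
V = 48
48 m^3


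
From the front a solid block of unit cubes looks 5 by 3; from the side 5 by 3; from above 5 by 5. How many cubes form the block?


Orthographic views of a solid rectangular block:
Front view 5 x 3 -> length = 5, height = 3
Side view 5 x 3 -> width = 5, height = 3 (consistent)
Top view 5 x 5 -> confirms length = 5, width = 5
The block is 5 x 5 x 3.
Total unit cubes = 5 * 5 * 3 = 75
75 unit cubes


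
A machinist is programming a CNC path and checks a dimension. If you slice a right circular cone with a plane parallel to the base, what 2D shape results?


Solid: right circular cone
Cutting plane: parallel to the base
Visualize the intersection of the plane with the solid's surface.
The boundary of the cut region is a circle.
circle


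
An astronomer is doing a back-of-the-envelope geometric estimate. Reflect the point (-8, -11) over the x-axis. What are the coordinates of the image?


Transformation: reflection
Original point: (-8, -11)
Rule for reflection over the x-axis: (x, y) -> (x, -y)
Apply: (-8, -11) -> (-8, 11)
(-8, 11)


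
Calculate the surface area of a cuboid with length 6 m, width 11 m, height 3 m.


Shape: rectangular prism
l = 6 m, w = 11 m, h = 3 m
Formula: SA = 2(lw + lh + wh)
lw = 66, lh = 18, wh = 33
lw + lh + wh = 117
SA = 2 * 117
SA = 234
234 m^2


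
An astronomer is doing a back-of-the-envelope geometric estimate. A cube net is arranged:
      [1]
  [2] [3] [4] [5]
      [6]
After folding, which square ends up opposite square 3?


Net: cross layout. Take square 3 as the base (bottom).
Fold the four squares in the horizontal row up around 3: 2 -> left, 4 -> right, 5 wraps to the top.
Fold 1 and 6 up from 3: 1 -> back, 6 -> front.
Opposite pairs are therefore: (1, 6), (2, 4), (3, 5).
Face 3 is opposite face 5.
face 5


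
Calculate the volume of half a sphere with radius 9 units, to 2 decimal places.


Shape: hemisphere (half of a sphere)
Radius r = 9 units
Formula: V = (1/2) * (4/3) * pi * r^3 = (2/3) * pi * r^3
r^3 = 729
(2/3) * 729 = 486
V = 486 * pi
V = 1526.81
1526.81 units^3


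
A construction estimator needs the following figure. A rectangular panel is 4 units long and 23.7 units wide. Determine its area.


Shape: rectangle
Length l = 4 units, Width w = 23.7 units
Formula: A = l * w
A = 4 * 23.7
A = 94.8
94.8 units^2


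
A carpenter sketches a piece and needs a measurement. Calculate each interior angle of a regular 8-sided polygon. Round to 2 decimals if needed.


Shape: regular octagon (8 sides)
Formula: interior angle = (n - 2) * 180 / n
(n - 2) = 6
(n - 2) * 180 = 1080
angle = 1080 / 8
angle = 135
135 degrees


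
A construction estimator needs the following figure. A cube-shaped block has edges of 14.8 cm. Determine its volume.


Shape: cube
Side s = 14.8 cm
Formula: V = s^3
V = 14.8 * 14.8 * 14.8
V = 219.04 * 14.8
V = 3241.792
3241.792 cm^3


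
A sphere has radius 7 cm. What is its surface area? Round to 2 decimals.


Shape: sphere
Radius r = 7 cm
Formula: SA = 4 * pi * r^2
r^2 = 49
SA = 4 * pi * 49
SA = 196 * pi
SA = 615.75
615.75 cm^2


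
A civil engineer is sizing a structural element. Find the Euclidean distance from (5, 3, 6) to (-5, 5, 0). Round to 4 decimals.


3D distance between two points
P1 = (5, 3, 6), P2 = (-5, 5, 0)
Formula: d = sqrt((x2-x1)^2 + (y2-y1)^2 + (z2-z1)^2)
dx = -5 - 5 = -10
dy = 5 - 3 = 2
dz = 0 - 6 = -6
dx^2 + dy^2 + dz^2 = 100 + 4 + 36 = 140
d = sqrt(140)
d = 11.8322
11.8322 units


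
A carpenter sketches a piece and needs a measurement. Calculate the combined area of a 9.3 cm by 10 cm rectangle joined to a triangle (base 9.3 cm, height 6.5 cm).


Composite shape: rectangle + triangle
Rectangle area = 9.3 * 10 = 93
Triangle area = 0.5 * 9.3 * 6.5 = 30.225
Total = 93 + 30.225
Total = 123.225
123.225 cm^2


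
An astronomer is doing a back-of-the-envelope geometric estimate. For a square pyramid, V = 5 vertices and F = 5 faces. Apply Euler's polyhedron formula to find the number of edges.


Polyhedron: square pyramid
Euler's formula for convex polyhedra: V - E + F = 2
Given: V = 5 vertices and F = 5 faces
Solve for E:
E = V + F - 2 = 5 + 5 - 2 = 8
8 edges


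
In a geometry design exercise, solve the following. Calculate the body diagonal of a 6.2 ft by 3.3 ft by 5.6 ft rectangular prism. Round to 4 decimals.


Shape: rectangular box (space diagonal)
l = 6.2 ft, w = 3.3 ft, h = 5.6 ft
Visualize: the diagonal of the base, then a right triangle with that diagonal and the height.
Formula: d = sqrt(l^2 + w^2 + h^2)
l^2 + w^2 + h^2 = 38.44 + 10.89 + 31.36 = 80.69
d = sqrt(80.69)
d = 8.9828
8.9828 ft


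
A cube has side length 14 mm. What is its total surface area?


Shape: cube
Side s = 14 mm
A cube has 6 square faces.
Formula: SA = 6 * s^2
s^2 = 196
SA = 6 * 196
SA = 1176
1176 mm^2


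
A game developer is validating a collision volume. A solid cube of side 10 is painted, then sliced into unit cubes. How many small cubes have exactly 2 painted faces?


Large cube: 10 x 10 x 10, cut into unit cubes.
n = 10, so n - 2 = 8
Cubes with 2 painted faces lie along the edges, excluding corners.
A cube has 12 edges; each contributes (n - 2) = 8 such cubes.
Count = 12 * 8 = 96
96 unit cubes


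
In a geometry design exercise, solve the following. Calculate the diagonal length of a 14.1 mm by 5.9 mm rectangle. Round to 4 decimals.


Shape: rectangle (diagonal via Pythagoras)
Sides: 14.1 mm and 5.9 mm
Formula: d = sqrt(l^2 + w^2)
l^2 = 198.81, w^2 = 34.81
l^2 + w^2 = 233.62
d = sqrt(233.62)
d = 15.2846
15.2846 mm


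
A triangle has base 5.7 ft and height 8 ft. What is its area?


Shape: triangle
Base b = 5.7 ft, Height h = 8 ft
Formula: A = (1/2) * b * h
A = 0.5 * 5.7 * 8
A = 0.5 * 45.6
A = 22.8
22.8 ft^2


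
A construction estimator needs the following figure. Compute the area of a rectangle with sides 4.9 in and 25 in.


Shape: rectangle
Length l = 4.9 in, Width w = 25 in
Formula: A = l * w
A = 4.9 * 25
A = 122.5
122.5 in^2


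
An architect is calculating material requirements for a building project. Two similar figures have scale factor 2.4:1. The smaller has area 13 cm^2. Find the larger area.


Linear scale factor k = 2.4
Original area = 13 cm^2
Rule: under a linear scaling by k, areas scale by k^2.
k^2 = 2.4^2 = 5.76
New area = 13 * 5.76
New area = 74.88
74.88 cm^2


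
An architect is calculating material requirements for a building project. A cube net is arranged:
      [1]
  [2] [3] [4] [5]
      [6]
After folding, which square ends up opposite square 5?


Net: cross layout. Take square 3 as the base (bottom).
Fold the four squares in the horizontal row up around 3: 2 -> left, 4 -> right, 5 wraps to the top.
Fold 1 and 6 up from 3: 1 -> back, 6 -> front.
Opposite pairs are therefore: (1, 6), (2, 4), (3, 5).
Face 5 is opposite face 3.
face 3


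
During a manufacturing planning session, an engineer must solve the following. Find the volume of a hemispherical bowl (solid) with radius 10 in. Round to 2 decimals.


Shape: hemisphere (half of a sphere)
Radius r = 10 in
Formula: V = (1/2) * (4/3) * pi * r^3 = (2/3) * pi * r^3
r^3 = 1000
(2/3) * 1000 = 666.666667
V = 666.666667 * pi
V = 2094.4
2094.4 in^3


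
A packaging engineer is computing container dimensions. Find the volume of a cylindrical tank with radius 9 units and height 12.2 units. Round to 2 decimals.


Shape: cylinder
Radius r = 9 units, Height h = 12.2 units
Formula: V = pi * r^2 * h
r^2 = 81
V = pi * 81 * 12.2
V = 988.2 * pi
V = 3104.52
3104.52 units^3


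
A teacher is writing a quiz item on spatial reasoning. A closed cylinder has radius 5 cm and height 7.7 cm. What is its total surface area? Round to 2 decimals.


Shape: closed cylinder
Radius r = 5 cm, Height h = 7.7 cm
Formula: SA = 2*pi*r^2 + 2*pi*r*h = 2*pi*r*(r + h)
r + h = 12.7
2 * r * (r + h) = 2 * 5 * 12.7 = 127
SA = 127 * pi
SA = 398.98
398.98 cm^2


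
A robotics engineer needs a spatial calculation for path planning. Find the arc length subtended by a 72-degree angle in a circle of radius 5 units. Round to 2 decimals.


Shape: circular arc
Radius r = 5 units, Angle = 72 degrees
Formula: L = (angle/360) * 2 * pi * r
2 * pi * r = 10 * pi
L = (72/360) * 10 * pi
L = 2 * pi
L = 6.28
6.28 units


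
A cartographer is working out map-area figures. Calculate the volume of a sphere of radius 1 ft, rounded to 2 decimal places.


Shape: sphere
Radius r = 1 ft
Formula: V = (4/3) * pi * r^3
r^3 = 1
(4/3) * 1 = 1.333333
V = 1.333333 * pi
V = 4.19
4.19 ft^3


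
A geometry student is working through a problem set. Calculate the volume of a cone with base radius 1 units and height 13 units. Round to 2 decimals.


Shape: cone
Radius r = 1 units, Height h = 13 units
Formula: V = (1/3) * pi * r^2 * h
r^2 = 1
pi * r^2 * h = pi * 1 * 13 = 13 * pi
V = 13 * pi / 3
V = 13.61
13.61 units^3


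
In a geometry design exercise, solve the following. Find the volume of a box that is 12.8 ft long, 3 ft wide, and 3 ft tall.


Shape: rectangular prism
l = 12.8 ft, w = 3 ft, h = 3 ft
Formula: V = l * w * h
V = 12.8 * 3 * 3
V = 38.4 * 3
V = 115.2
115.2 ft^3


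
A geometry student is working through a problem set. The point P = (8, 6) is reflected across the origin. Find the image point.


Transformation: reflection
Original point: (8, 6)
Rule for reflection through the origin: (x, y) -> (-x, -y)
Apply: (8, 6) -> (-8, -6)
(-8, -6)


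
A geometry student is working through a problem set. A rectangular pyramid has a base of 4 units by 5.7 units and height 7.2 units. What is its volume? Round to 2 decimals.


Shape: rectangular pyramid
Base: 4 units x 5.7 units, Height h = 7.2 units
Formula: V = (1/3) * base_area * h
base_area = 4 * 5.7 = 22.8
base_area * h = 22.8 * 7.2 = 164.16
V = 164.16 / 3
V = 54.72
54.72 units^3


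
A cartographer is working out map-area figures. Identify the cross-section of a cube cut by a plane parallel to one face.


Solid: cube
Cutting plane: parallel to one face
Visualize the intersection of the plane with the solid's surface.
The boundary of the cut region is a square.
square


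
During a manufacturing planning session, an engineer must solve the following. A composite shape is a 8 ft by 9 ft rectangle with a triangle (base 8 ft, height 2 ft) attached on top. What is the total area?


Composite shape: rectangle + triangle
Rectangle area = 8 * 9 = 72
Triangle area = 0.5 * 8 * 2 = 8
Total = 72 + 8
Total = 80
80 ft^2


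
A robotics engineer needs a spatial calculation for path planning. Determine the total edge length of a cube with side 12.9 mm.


Shape: cube
Side s = 12.9 mm
A cube has 12 edges, all equal.
Formula: total edge length = 12 * s
Total = 12 * 12.9
Total = 154.8
154.8 mm


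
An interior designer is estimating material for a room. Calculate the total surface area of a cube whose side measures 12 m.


Shape: cube
Side s = 12 m
A cube has 6 square faces.
Formula: SA = 6 * s^2
s^2 = 144
SA = 6 * 144
SA = 864
864 m^2


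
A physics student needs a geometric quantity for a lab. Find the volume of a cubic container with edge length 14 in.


Shape: cube
Side s = 14 in
Formula: V = s^3
V = 14 * 14 * 14
V = 196 * 14
V = 2744
2744 in^3


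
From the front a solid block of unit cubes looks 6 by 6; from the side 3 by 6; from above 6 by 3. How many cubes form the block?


Orthographic views of a solid rectangular block:
Front view 6 x 6 -> length = 6, height = 6
Side view 3 x 6 -> width = 3, height = 6 (consistent)
Top view 6 x 3 -> confirms length = 6, width = 3
The block is 6 x 3 x 6.
Total unit cubes = 6 * 3 * 6 = 108
108 unit cubes


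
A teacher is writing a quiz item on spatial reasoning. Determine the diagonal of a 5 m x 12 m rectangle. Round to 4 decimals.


Shape: rectangle (diagonal via Pythagoras)
Sides: 5 m and 12 m
Formula: d = sqrt(l^2 + w^2)
l^2 = 25, w^2 = 144
l^2 + w^2 = 169
d = sqrt(169)
d = 13.0
13 m


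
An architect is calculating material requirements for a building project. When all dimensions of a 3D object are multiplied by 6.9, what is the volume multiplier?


Linear scale factor k = 6.9
Rule: under a linear scaling by k, volumes scale by k^3.
k^3 = 6.9 * 6.9 * 6.9
k^3 = 47.61 * 6.9
k^3 = 328.509
Volume scales by a factor of 328.509.
328.509 (dimensionless)


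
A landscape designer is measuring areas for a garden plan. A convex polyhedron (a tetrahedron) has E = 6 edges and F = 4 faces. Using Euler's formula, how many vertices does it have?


Polyhedron: tetrahedron
Euler's formula for convex polyhedra: V - E + F = 2
Given: E = 6 edges and F = 4 faces
Solve for V:
V = 2 + E - F = 2 + 6 - 4 = 4
4 vertices


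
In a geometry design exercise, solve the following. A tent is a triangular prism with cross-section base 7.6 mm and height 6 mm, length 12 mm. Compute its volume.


Shape: triangular prism
Triangle base = 7.6 mm, triangle height = 6 mm, prism length L = 12 mm
Formula: V = (1/2 * b * h_tri) * L
Cross-section area = 0.5 * 7.6 * 6 = 22.8
V = 22.8 * 12
V = 273.6
273.6 mm^3


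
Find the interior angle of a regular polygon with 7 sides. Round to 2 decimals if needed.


Shape: regular heptagon (7 sides)
Formula: interior angle = (n - 2) * 180 / n
(n - 2) = 5
(n - 2) * 180 = 900
angle = 900 / 7
angle = 128.57
128.57 degrees


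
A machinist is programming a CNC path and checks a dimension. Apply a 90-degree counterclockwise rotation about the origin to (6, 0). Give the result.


Transformation: rotation about the origin
Original point: (6, 0)
Rule for 90 deg counterclockwise: (x, y) -> (-y, x)
Apply: (6, 0) -> (0, 6)
(0, 6)


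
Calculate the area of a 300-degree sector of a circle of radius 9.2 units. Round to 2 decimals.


Shape: circular sector
Radius r = 9.2 units, Angle = 300 degrees
Formula: A = (angle/360) * pi * r^2
r^2 = 84.64
Fraction of circle = 300/360
A = (300/360) * pi * 84.64
A = 70.533333 * pi
A = 221.59
221.59 units^2


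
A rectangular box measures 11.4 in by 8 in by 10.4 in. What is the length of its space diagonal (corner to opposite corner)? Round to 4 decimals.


Shape: rectangular box (space diagonal)
l = 11.4 in, w = 8 in, h = 10.4 in
Visualize: the diagonal of the base, then a right triangle with that diagonal and the height.
Formula: d = sqrt(l^2 + w^2 + h^2)
l^2 + w^2 + h^2 = 129.96 + 64 + 108.16 = 302.12
d = sqrt(302.12)
d = 17.3816
17.3816 in


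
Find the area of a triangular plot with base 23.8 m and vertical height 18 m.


Shape: triangle
Base b = 23.8 m, Height h = 18 m
Formula: A = (1/2) * b * h
A = 0.5 * 23.8 * 18
A = 0.5 * 428.4
A = 214.2
214.2 m^2


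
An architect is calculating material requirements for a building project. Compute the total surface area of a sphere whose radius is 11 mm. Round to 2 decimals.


Shape: sphere
Radius r = 11 mm
Formula: SA = 4 * pi * r^2
r^2 = 121
SA = 4 * pi * 121
SA = 484 * pi
SA = 1520.53
1520.53 mm^2


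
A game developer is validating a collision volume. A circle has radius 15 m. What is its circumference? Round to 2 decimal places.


Shape: circle
Radius r = 15 m
Formula: C = 2 * pi * r
C = 2 * pi * 15
C = 30 * pi
C = 94.25
94.25 m


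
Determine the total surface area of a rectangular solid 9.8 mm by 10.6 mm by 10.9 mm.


Shape: rectangular prism
l = 9.8 mm, w = 10.6 mm, h = 10.9 mm
Formula: SA = 2(lw + lh + wh)
lw = 103.88, lh = 106.82, wh = 115.54
lw + lh + wh = 326.24
SA = 2 * 326.24
SA = 652.48
652.48 mm^2


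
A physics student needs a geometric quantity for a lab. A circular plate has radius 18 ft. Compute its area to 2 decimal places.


Shape: circle
Radius r = 18 ft
Formula: A = pi * r^2
r^2 = 18^2 = 324
A = pi * 324
A = 1017.88
1017.88 ft^2


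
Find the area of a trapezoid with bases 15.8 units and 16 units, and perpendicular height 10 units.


Shape: trapezoid
Parallel sides a = 15.8 units, b = 16 units; Height h = 10 units
Formula: A = (a + b) * h / 2
a + b = 15.8 + 16 = 31.8
A = 31.8 * 10 / 2
A = 318 / 2
A = 159
159 units^2


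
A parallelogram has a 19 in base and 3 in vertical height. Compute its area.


Shape: parallelogram
Base b = 19 in, Height h = 3 in
Formula: A = b * h
A = 19 * 3
A = 57
57 in^2


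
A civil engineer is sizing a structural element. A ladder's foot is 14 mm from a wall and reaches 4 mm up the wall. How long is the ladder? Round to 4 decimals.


Shape: right triangle
Legs a = 14 mm, b = 4 mm
Formula: c = sqrt(a^2 + b^2)
a^2 = 196, b^2 = 16
a^2 + b^2 = 212
c = sqrt(212)
c = 14.5602
14.5602 mm


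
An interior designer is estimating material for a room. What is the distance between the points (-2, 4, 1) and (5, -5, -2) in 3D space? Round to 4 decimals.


3D distance between two points
P1 = (-2, 4, 1), P2 = (5, -5, -2)
Formula: d = sqrt((x2-x1)^2 + (y2-y1)^2 + (z2-z1)^2)
dx = 5 - -2 = 7
dy = -5 - 4 = -9
dz = -2 - 1 = -3
dx^2 + dy^2 + dz^2 = 49 + 81 + 9 = 139
d = sqrt(139)
d = 11.7898
11.7898 units


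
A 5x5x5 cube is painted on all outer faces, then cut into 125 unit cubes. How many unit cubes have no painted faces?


Large cube: 5 x 5 x 5, cut into unit cubes.
n = 5, so n - 2 = 3
Unpainted cubes form the interior (n - 2)^3 block.
(n - 2)^3 = 3^3 = 27
27 unit cubes


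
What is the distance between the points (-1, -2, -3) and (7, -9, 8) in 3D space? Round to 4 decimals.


3D distance between two points
P1 = (-1, -2, -3), P2 = (7, -9, 8)
Formula: d = sqrt((x2-x1)^2 + (y2-y1)^2 + (z2-z1)^2)
dx = 7 - -1 = 8
dy = -9 - -2 = -7
dz = 8 - -3 = 11
dx^2 + dy^2 + dz^2 = 64 + 49 + 121 = 234
d = sqrt(234)
d = 15.2971
15.2971 units


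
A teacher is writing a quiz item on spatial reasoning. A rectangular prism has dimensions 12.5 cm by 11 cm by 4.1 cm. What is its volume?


Shape: rectangular prism
l = 12.5 cm, w = 11 cm, h = 4.1 cm
Formula: V = l * w * h
V = 12.5 * 11 * 4.1
V = 137.5 * 4.1
V = 563.75
563.75 cm^3


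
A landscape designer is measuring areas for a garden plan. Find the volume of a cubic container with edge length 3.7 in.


Shape: cube
Side s = 3.7 in
Formula: V = s^3
V = 3.7 * 3.7 * 3.7
V = 13.69 * 3.7
V = 50.653
50.653 in^3


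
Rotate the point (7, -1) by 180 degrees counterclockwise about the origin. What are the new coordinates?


Transformation: rotation about the origin
Original point: (7, -1)
Rule for 180 deg: (x, y) -> (-x, -y)
Apply: (7, -1) -> (-7, 1)
(-7, 1)


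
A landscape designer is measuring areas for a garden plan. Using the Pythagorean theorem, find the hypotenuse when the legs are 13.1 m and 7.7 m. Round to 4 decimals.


Shape: right triangle
Legs a = 13.1 m, b = 7.7 m
Formula: c = sqrt(a^2 + b^2)
a^2 = 171.61, b^2 = 59.29
a^2 + b^2 = 230.9
c = sqrt(230.9)
c = 15.1954
15.1954 m


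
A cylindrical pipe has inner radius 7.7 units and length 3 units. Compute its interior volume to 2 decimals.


Shape: cylinder
Radius r = 7.7 units, Height h = 3 units
Formula: V = pi * r^2 * h
r^2 = 59.29
V = pi * 59.29 * 3
V = 177.87 * pi
V = 558.8
558.8 units^3


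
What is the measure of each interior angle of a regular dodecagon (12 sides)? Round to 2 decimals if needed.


Shape: regular dodecagon (12 sides)
Formula: interior angle = (n - 2) * 180 / n
(n - 2) = 10
(n - 2) * 180 = 1800
angle = 1800 / 12
angle = 150
150 degrees


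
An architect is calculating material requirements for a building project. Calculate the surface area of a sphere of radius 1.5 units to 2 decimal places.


Shape: sphere
Radius r = 1.5 units
Formula: SA = 4 * pi * r^2
r^2 = 2.25
SA = 4 * pi * 2.25
SA = 9 * pi
SA = 28.27
28.27 units^2


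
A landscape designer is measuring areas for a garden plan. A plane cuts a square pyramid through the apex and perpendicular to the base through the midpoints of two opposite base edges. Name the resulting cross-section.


Solid: square pyramid
Cutting plane: through the apex and perpendicular to the base through the midpoints of two opposite base edges
Visualize the intersection of the plane with the solid's surface.
The boundary of the cut region is a isosceles triangle.
isosceles triangle


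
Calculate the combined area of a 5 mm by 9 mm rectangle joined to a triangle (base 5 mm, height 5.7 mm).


Composite shape: rectangle + triangle
Rectangle area = 5 * 9 = 45
Triangle area = 0.5 * 5 * 5.7 = 14.25
Total = 45 + 14.25
Total = 59.25
59.25 mm^2


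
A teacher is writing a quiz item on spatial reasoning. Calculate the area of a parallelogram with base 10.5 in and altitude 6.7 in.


Shape: parallelogram
Base b = 10.5 in, Height h = 6.7 in
Formula: A = b * h
A = 10.5 * 6.7
A = 70.35
70.35 in^2


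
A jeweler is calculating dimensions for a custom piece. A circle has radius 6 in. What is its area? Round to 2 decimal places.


Shape: circle
Radius r = 6 in
Formula: A = pi * r^2
r^2 = 6^2 = 36
A = pi * 36
A = 113.1
113.1 in^2


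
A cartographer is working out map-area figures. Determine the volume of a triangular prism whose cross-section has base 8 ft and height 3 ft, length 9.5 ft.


Shape: triangular prism
Triangle base = 8 ft, triangle height = 3 ft, prism length L = 9.5 ft
Formula: V = (1/2 * b * h_tri) * L
Cross-section area = 0.5 * 8 * 3 = 12
V = 12 * 9.5
V = 114
114 ft^3


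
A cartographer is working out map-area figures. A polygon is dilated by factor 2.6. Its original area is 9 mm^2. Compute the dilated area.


Linear scale factor k = 2.6
Original area = 9 mm^2
Rule: under a linear scaling by k, areas scale by k^2.
k^2 = 2.6^2 = 6.76
New area = 9 * 6.76
New area = 60.84
60.84 mm^2


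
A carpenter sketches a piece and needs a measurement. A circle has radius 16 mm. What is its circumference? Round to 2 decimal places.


Shape: circle
Radius r = 16 mm
Formula: C = 2 * pi * r
C = 2 * pi * 16
C = 32 * pi
C = 100.53
100.53 mm


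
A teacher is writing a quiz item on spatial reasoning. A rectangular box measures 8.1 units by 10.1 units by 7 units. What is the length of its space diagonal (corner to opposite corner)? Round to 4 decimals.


Shape: rectangular box (space diagonal)
l = 8.1 units, w = 10.1 units, h = 7 units
Visualize: the diagonal of the base, then a right triangle with that diagonal and the height.
Formula: d = sqrt(l^2 + w^2 + h^2)
l^2 + w^2 + h^2 = 65.61 + 102.01 + 49 = 216.62
d = sqrt(216.62)
d = 14.718
14.718 units


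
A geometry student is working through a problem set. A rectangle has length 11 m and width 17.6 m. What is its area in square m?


Shape: rectangle
Length l = 11 m, Width w = 17.6 m
Formula: A = l * w
A = 11 * 17.6
A = 193.6
193.6 m^2


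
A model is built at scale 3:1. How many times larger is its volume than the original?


Linear scale factor k = 3
Rule: under a linear scaling by k, volumes scale by k^3.
k^3 = 3 * 3 * 3
k^3 = 9 * 3
k^3 = 27
Volume scales by a factor of 27.
27 (dimensionless)


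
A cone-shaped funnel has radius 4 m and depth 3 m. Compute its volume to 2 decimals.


Shape: cone
Radius r = 4 m, Height h = 3 m
Formula: V = (1/3) * pi * r^2 * h
r^2 = 16
pi * r^2 * h = pi * 16 * 3 = 48 * pi
V = 48 * pi / 3
V = 50.27
50.27 m^3


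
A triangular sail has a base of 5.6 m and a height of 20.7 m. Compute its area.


Shape: triangle
Base b = 5.6 m, Height h = 20.7 m
Formula: A = (1/2) * b * h
A = 0.5 * 5.6 * 20.7
A = 0.5 * 115.92
A = 57.96
57.96 m^2


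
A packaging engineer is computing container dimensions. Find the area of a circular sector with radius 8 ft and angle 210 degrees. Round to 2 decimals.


Shape: circular sector
Radius r = 8 ft, Angle = 210 degrees
Formula: A = (angle/360) * pi * r^2
r^2 = 64
Fraction of circle = 210/360
A = (210/360) * pi * 64
A = 37.333333 * pi
A = 117.29
117.29 ft^2


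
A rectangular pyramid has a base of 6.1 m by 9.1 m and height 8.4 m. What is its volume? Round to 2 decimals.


Shape: rectangular pyramid
Base: 6.1 m x 9.1 m, Height h = 8.4 m
Formula: V = (1/3) * base_area * h
base_area = 6.1 * 9.1 = 55.51
base_area * h = 55.51 * 8.4 = 466.284
V = 466.284 / 3
V = 155.43
155.43 m^3


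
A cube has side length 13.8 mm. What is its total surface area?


Shape: cube
Side s = 13.8 mm
A cube has 6 square faces.
Formula: SA = 6 * s^2
s^2 = 190.44
SA = 6 * 190.44
SA = 1142.64
1142.64 mm^2


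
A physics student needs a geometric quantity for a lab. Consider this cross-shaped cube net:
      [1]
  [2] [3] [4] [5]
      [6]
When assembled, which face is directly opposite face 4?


Net: cross layout. Take square 3 as the base (bottom).
Fold the four squares in the horizontal row up around 3: 2 -> left, 4 -> right, 5 wraps to the top.
Fold 1 and 6 up from 3: 1 -> back, 6 -> front.
Opposite pairs are therefore: (1, 6), (2, 4), (3, 5).
Face 4 is opposite face 2.
face 2


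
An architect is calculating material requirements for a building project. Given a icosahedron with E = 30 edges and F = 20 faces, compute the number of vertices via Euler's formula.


Polyhedron: icosahedron
Euler's formula for convex polyhedra: V - E + F = 2
Given: E = 30 edges and F = 20 faces
Solve for V:
V = 2 + E - F = 2 + 30 - 20 = 12
12 vertices


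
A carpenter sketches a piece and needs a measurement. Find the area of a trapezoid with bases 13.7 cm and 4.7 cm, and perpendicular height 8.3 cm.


Shape: trapezoid
Parallel sides a = 13.7 cm, b = 4.7 cm; Height h = 8.3 cm
Formula: A = (a + b) * h / 2
a + b = 13.7 + 4.7 = 18.4
A = 18.4 * 8.3 / 2
A = 152.72 / 2
A = 76.36
76.36 cm^2


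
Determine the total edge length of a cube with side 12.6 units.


Shape: cube
Side s = 12.6 units
A cube has 12 edges, all equal.
Formula: total edge length = 12 * s
Total = 12 * 12.6
Total = 151.2
151.2 units


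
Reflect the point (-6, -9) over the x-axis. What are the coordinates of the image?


Transformation: reflection
Original point: (-6, -9)
Rule for reflection over the x-axis: (x, y) -> (x, -y)
Apply: (-6, -9) -> (-6, 9)
(-6, 9)


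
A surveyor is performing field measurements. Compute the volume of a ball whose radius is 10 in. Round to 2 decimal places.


Shape: sphere
Radius r = 10 in
Formula: V = (4/3) * pi * r^3
r^3 = 1000
(4/3) * 1000 = 1333.333333
V = 1333.333333 * pi
V = 4188.79
4188.79 in^3


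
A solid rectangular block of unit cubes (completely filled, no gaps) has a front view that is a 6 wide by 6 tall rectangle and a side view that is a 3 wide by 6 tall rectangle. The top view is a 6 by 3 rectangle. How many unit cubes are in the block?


Orthographic views of a solid rectangular block:
Front view 6 x 6 -> length = 6, height = 6
Side view 3 x 6 -> width = 3, height = 6 (consistent)
Top view 6 x 3 -> confirms length = 6, width = 3
The block is 6 x 3 x 6.
Total unit cubes = 6 * 3 * 6 = 108
108 unit cubes
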